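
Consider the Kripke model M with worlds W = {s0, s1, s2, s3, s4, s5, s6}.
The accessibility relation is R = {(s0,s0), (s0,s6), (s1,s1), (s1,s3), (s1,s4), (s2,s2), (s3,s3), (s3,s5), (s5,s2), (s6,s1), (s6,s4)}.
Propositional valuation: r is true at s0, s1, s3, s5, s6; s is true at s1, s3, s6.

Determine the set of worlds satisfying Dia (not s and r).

Recall that Dia ψ holds at a world iff ψ holds at some accessible world.
Let φ = Dia (not s and r). Evaluate φ at each world:
  s0 (successors {s0, s6}): φ is true.
  s1 (successors {s1, s3, s4}): φ is false.
  s2 (successors {s2}): φ is false.
  s3 (successors {s3, s5}): φ is true.
  s4 (successors ∅): φ is false.
  s5 (successors {s2}): φ is false.
  s6 (successors {s1, s4}): φ is false.
For instance, at s3:
  At s3: Dia (not s and r) requires not s and r at some successor in {s3, s5}.
    not s and r holds at s5, so Dia (not s and r) is true at s3.
Satisfying worlds: {s0, s3}

s0, s3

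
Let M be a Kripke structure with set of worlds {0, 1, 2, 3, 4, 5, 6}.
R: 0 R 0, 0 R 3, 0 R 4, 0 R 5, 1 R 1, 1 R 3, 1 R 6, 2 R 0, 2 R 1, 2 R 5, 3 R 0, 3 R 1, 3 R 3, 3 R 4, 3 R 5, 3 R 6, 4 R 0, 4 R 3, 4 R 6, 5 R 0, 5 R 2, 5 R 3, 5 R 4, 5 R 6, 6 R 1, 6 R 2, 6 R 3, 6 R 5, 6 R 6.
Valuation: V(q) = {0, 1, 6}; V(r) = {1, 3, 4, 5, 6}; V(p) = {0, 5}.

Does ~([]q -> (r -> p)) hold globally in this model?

Recall that []ψ holds at a world iff ψ holds at every accessible world, and <>ψ holds iff ψ holds at some accessible world.
Let φ = ~([]q -> (r -> p)). Evaluate φ at each world:
  0 (successors {0, 3, 4, 5}): φ is false.
  1 (successors {1, 3, 6}): φ is false.
  2 (successors {0, 1, 5}): φ is false.
  3 (successors {0, 1, 3, 4, 5, 6}): φ is false.
  4 (successors {0, 3, 6}): φ is false.
  5 (successors {0, 2, 3, 4, 6}): φ is false.
  6 (successors {1, 2, 3, 5, 6}): φ is false.
Detail at 0 (counterexample):
  At 0: []q -> (r -> p) is true, so ~([]q -> (r -> p)) is false.
    At 0: []q is false, r -> p is true, so []q -> (r -> p) is true.
      At 0: []q requires q at every successor {0, 3, 4, 5}.
        q fails at 3, so []q is false at 0.

No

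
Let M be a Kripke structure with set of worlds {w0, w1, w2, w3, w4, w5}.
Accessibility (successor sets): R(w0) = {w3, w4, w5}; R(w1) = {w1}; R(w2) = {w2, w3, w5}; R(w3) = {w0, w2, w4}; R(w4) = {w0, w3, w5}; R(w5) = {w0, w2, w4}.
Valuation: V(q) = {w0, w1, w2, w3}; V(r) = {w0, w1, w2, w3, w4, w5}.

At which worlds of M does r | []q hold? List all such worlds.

Let φ = r | []q. Evaluate φ at each world:
  w0 (successors {w3, w4, w5}): φ is true.
  w1 (successors {w1}): φ is true.
  w2 (successors {w2, w3, w5}): φ is true.
  w3 (successors {w0, w2, w4}): φ is true.
  w4 (successors {w0, w3, w5}): φ is true.
  w5 (successors {w0, w2, w4}): φ is true.
For instance, at w3:
  At w3: r is true, []q is false, so r | []q is true.
    At w3: []q requires q at every successor {w0, w2, w4}.
      q fails at w4, so []q is false at w3.
Satisfying worlds: {w0, w1, w2, w3, w4, w5}

w0, w1, w2, w3, w4, w5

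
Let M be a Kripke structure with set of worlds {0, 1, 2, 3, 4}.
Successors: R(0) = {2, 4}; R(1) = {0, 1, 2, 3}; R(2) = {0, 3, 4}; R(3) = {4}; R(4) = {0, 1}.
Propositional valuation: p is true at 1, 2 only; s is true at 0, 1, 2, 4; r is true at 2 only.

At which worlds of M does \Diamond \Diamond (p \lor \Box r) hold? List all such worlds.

Recall that \Box ψ holds at a world iff ψ holds at every accessible world, and \Diamond ψ holds iff ψ holds at some accessible world.
Let φ = \Diamond \Diamond (p \lor \Box r). Evaluate φ at each world:
  0 (successors {2, 4}): φ is true.
  1 (successors {0, 1, 2, 3}): φ is true.
  2 (successors {0, 3, 4}): φ is true.
  3 (successors {4}): φ is true.
  4 (successors {0, 1}): φ is true.
For instance, at 1:
  At 1: \Diamond \Diamond (p \lor \Box r) requires \Diamond (p \lor \Box r) at some successor in {0, 1, 2, 3}.
    \Diamond (p \lor \Box r) holds at 0, so \Diamond \Diamond (p \lor \Box r) is true at 1.
      At 0: \Diamond (p \lor \Box r) requires p \lor \Box r at some successor in {2, 4}.
        p \lor \Box r holds at 2, so \Diamond (p \lor \Box r) is true at 0.
Satisfying worlds: {0, 1, 2, 3, 4}

0, 1, 2, 3, 4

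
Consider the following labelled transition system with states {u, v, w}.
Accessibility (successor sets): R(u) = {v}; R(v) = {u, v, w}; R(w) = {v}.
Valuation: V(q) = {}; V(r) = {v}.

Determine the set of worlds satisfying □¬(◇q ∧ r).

Let φ = □¬(◇q ∧ r). Evaluate φ at each world:
  u (successors {v}): φ is true.
  v (successors {u, v, w}): φ is true.
  w (successors {v}): φ is true.
For instance, at v:
  At v: □¬(◇q ∧ r) requires ¬(◇q ∧ r) at every successor {u, v, w}.
      At u: ◇q ∧ r is false, so ¬(◇q ∧ r) is true.
      At v: ◇q ∧ r is false, so ¬(◇q ∧ r) is true.
      At w: ◇q ∧ r is false, so ¬(◇q ∧ r) is true.
  So □¬(◇q ∧ r) is true at v.
Satisfying worlds: {u, v, w}

u, v, w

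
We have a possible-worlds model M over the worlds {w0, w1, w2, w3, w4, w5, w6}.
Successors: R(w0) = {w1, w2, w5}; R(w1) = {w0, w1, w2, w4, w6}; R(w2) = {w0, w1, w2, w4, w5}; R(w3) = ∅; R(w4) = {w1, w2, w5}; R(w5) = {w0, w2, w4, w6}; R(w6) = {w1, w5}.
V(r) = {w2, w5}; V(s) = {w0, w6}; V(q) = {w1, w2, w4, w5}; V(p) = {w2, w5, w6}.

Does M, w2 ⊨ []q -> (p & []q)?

Recall that []ψ holds at a world iff ψ holds at every accessible world, and <>ψ holds iff ψ holds at some accessible world.
At w2: []q is false, p & []q is false, so []q -> (p & []q) is true.
  At w2: []q requires q at every successor {w0, w1, w2, w4, w5}.
    q fails at w0, so []q is false at w2.
  At w2: p is true, []q is false, so p & []q is false.
    At w2: []q requires q at every successor {w0, w1, w2, w4, w5}.
      q fails at w0, so []q is false at w2.

Yes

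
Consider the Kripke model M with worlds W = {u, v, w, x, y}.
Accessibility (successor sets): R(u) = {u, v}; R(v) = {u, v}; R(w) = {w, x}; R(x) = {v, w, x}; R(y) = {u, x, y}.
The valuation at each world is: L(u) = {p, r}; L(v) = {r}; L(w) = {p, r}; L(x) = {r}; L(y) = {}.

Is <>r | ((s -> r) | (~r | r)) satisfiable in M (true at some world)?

Yes

Recall that <>ψ holds at a world iff ψ holds at some accessible world.
Let φ = <>r | ((s -> r) | (~r | r)). Evaluate φ at each world:
  u (successors {u, v}): φ is true.
  v (successors {u, v}): φ is true.
  w (successors {w, x}): φ is true.
  x (successors {v, w, x}): φ is true.
  y (successors {u, x, y}): φ is true.
Detail at u (witness):
  At u: <>r is true, (s -> r) | (~r | r) is true, so <>r | ((s -> r) | (~r | r)) is true.
    At u: <>r requires r at some successor in {u, v}.
      r holds at u, so <>r is true at u.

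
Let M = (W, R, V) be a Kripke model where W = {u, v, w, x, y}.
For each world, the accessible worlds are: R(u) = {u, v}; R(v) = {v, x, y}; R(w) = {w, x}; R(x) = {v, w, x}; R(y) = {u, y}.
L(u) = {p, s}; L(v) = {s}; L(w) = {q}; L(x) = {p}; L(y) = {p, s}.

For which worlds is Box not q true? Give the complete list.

Let φ = Box not q. Evaluate φ at each world:
  u (successors {u, v}): φ is true.
  v (successors {v, x, y}): φ is true.
  w (successors {w, x}): φ is false.
  x (successors {v, w, x}): φ is false.
  y (successors {u, y}): φ is true.
For instance, at v:
  At v: Box not q requires not q at every successor {v, x, y}.
    At v: not q is true.
    At x: not q is true.
    At y: not q is true.
  So Box not q is true at v.
Satisfying worlds: {u, v, y}

u, v, y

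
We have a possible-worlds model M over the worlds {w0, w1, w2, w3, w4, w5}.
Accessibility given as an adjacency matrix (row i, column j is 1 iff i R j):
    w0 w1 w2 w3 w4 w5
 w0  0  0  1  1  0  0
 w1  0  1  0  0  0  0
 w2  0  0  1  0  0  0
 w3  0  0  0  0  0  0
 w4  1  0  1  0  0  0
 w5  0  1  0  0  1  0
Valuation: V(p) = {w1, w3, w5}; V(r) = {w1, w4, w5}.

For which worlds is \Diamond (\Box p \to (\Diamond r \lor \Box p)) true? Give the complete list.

w0, w1, w2, w4, w5

Let φ = \Diamond (\Box p \to (\Diamond r \lor \Box p)). Evaluate φ at each world:
  w0 (successors {w2, w3}): φ is true.
  w1 (successors {w1}): φ is true.
  w2 (successors {w2}): φ is true.
  w3 (successors ∅): φ is false.
  w4 (successors {w0, w2}): φ is true.
  w5 (successors {w1, w4}): φ is true.
For instance, at w1:
  At w1: \Diamond (\Box p \to (\Diamond r \lor \Box p)) requires \Box p \to (\Diamond r \lor \Box p) at some successor in {w1}.
    \Box p \to (\Diamond r \lor \Box p) holds at w1, so \Diamond (\Box p \to (\Diamond r \lor \Box p)) is true at w1.
      At w1: \Box p is true, \Diamond r \lor \Box p is true, so \Box p \to (\Diamond r \lor \Box p) is true.
Satisfying worlds: {w0, w1, w2, w4, w5}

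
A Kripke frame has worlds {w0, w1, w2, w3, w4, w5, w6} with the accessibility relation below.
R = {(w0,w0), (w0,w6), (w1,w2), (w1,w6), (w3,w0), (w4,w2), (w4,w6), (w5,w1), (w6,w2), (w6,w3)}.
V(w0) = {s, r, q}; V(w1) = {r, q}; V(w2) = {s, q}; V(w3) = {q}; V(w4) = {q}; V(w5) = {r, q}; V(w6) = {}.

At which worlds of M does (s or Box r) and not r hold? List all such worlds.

w2, w3

Let φ = (s or Box r) and not r. Evaluate φ at each world:
  w0 (successors {w0, w6}): φ is false.
  w1 (successors {w2, w6}): φ is false.
  w2 (successors ∅): φ is true.
  w3 (successors {w0}): φ is true.
  w4 (successors {w2, w6}): φ is false.
  w5 (successors {w1}): φ is false.
  w6 (successors {w2, w3}): φ is false.
For instance, at w5:
  At w5: s or Box r is true, not r is false, so (s or Box r) and not r is false.
    At w5: s is false, Box r is true, so s or Box r is true.
      At w5: Box r requires r at every successor {w1}.
        At w1: r is true.
      So Box r is true at w5.
Satisfying worlds: {w2, w3}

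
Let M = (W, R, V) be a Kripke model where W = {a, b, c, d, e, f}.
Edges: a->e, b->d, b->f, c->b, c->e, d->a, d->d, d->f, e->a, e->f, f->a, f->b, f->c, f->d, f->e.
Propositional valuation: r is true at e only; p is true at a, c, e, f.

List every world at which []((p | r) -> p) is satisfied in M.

Let φ = []((p | r) -> p). Evaluate φ at each world:
  a (successors {e}): φ is true.
  b (successors {d, f}): φ is true.
  c (successors {b, e}): φ is true.
  d (successors {a, d, f}): φ is true.
  e (successors {a, f}): φ is true.
  f (successors {a, b, c, d, e}): φ is true.
For instance, at d:
  At d: []((p | r) -> p) requires (p | r) -> p at every successor {a, d, f}.
    At a: (p | r) -> p is true.
    At d: (p | r) -> p is true.
    At f: (p | r) -> p is true.
  So []((p | r) -> p) is true at d.
Satisfying worlds: {a, b, c, d, e, f}

a, b, c, d, e, f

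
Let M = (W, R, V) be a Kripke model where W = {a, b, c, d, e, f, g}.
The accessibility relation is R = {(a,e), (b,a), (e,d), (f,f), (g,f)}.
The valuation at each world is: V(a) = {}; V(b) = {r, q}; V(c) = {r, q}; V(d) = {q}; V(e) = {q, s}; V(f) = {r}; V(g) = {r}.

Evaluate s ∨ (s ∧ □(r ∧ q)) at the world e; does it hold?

Recall that □ψ holds at a world iff ψ holds at every accessible world, and ◇ψ holds iff ψ holds at some accessible world.
At e: s is true, s ∧ □(r ∧ q) is false, so s ∨ (s ∧ □(r ∧ q)) is true.
  At e: s is true, □(r ∧ q) is false, so s ∧ □(r ∧ q) is false.
    At e: □(r ∧ q) requires r ∧ q at every successor {d}.
      r ∧ q fails at d, so □(r ∧ q) is false at e.

Yes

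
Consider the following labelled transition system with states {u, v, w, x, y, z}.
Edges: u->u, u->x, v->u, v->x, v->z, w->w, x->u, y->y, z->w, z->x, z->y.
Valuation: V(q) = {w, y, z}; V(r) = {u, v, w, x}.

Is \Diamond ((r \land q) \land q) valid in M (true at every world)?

No

Let φ = \Diamond ((r \land q) \land q). Evaluate φ at each world:
  u (successors {u, x}): φ is false.
  v (successors {u, x, z}): φ is false.
  w (successors {w}): φ is true.
  x (successors {u}): φ is false.
  y (successors {y}): φ is false.
  z (successors {w, x, y}): φ is true.
Detail at u (counterexample):
  At u: \Diamond ((r \land q) \land q) requires (r \land q) \land q at some successor in {u, x}.
    At u: (r \land q) \land q is false.
    At x: (r \land q) \land q is false.
  So \Diamond ((r \land q) \land q) is false at u.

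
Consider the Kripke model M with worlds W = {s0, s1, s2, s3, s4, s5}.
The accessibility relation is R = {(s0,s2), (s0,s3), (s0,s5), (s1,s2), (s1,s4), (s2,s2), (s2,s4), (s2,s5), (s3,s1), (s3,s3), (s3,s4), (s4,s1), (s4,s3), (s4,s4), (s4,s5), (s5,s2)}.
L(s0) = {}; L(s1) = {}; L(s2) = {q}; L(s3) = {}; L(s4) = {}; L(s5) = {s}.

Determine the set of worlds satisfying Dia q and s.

s5

Recall that Dia ψ holds at a world iff ψ holds at some accessible world.
Let φ = Dia q and s. Evaluate φ at each world:
  s0 (successors {s2, s3, s5}): φ is false.
  s1 (successors {s2, s4}): φ is false.
  s2 (successors {s2, s4, s5}): φ is false.
  s3 (successors {s1, s3, s4}): φ is false.
  s4 (successors {s1, s3, s4, s5}): φ is false.
  s5 (successors {s2}): φ is true.
For instance, at s5:
  At s5: Dia q is true, s is true, so Dia q and s is true.
    At s5: Dia q requires q at some successor in {s2}.
      q holds at s2, so Dia q is true at s5.
Satisfying worlds: {s5}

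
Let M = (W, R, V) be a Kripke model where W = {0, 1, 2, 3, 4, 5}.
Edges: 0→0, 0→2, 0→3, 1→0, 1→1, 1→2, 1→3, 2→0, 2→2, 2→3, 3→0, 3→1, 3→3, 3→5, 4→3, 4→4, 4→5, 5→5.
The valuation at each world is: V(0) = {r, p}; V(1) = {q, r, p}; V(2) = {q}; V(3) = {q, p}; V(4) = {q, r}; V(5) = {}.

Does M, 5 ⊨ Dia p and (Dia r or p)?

At 5: Dia p is false, Dia r or p is false, so Dia p and (Dia r or p) is false.
  At 5: Dia p requires p at some successor in {5}.
    At 5: p is false.
  So Dia p is false at 5.
  At 5: Dia r is false, p is false, so Dia r or p is false.
    At 5: Dia r requires r at some successor in {5}.
      At 5: r is false.
    So Dia r is false at 5.

No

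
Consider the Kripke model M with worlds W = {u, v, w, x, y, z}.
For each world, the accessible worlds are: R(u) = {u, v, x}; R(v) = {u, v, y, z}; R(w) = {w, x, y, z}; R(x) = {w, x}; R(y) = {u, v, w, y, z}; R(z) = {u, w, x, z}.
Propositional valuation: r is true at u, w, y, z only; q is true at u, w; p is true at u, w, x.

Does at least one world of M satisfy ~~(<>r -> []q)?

Let φ = ~~(<>r -> []q). Evaluate φ at each world:
  u (successors {u, v, x}): φ is false.
  v (successors {u, v, y, z}): φ is false.
  w (successors {w, x, y, z}): φ is false.
  x (successors {w, x}): φ is false.
  y (successors {u, v, w, y, z}): φ is false.
  z (successors {u, w, x, z}): φ is false.
For instance, at x:
  At x: ~(<>r -> []q) is true, so ~~(<>r -> []q) is false.
    At x: <>r -> []q is false, so ~(<>r -> []q) is true.
      At x: <>r is true, []q is false, so <>r -> []q is false.

No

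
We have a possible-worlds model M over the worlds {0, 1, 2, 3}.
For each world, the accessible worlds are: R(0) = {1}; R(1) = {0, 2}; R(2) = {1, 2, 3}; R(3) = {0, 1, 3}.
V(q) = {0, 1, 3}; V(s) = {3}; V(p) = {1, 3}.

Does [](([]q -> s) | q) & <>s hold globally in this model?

Recall that []ψ holds at a world iff ψ holds at every accessible world, and <>ψ holds iff ψ holds at some accessible world.
Let φ = [](([]q -> s) | q) & <>s. Evaluate φ at each world:
  0 (successors {1}): φ is false.
  1 (successors {0, 2}): φ is false.
  2 (successors {1, 2, 3}): φ is true.
  3 (successors {0, 1, 3}): φ is true.
Detail at 0 (counterexample):
  At 0: [](([]q -> s) | q) is true, <>s is false, so [](([]q -> s) | q) & <>s is false.
    At 0: [](([]q -> s) | q) requires ([]q -> s) | q at every successor {1}.
      At 1: ([]q -> s) | q is true.
    So [](([]q -> s) | q) is true at 0.
    At 0: <>s requires s at some successor in {1}.
      At 1: s is false.
    So <>s is false at 0.

No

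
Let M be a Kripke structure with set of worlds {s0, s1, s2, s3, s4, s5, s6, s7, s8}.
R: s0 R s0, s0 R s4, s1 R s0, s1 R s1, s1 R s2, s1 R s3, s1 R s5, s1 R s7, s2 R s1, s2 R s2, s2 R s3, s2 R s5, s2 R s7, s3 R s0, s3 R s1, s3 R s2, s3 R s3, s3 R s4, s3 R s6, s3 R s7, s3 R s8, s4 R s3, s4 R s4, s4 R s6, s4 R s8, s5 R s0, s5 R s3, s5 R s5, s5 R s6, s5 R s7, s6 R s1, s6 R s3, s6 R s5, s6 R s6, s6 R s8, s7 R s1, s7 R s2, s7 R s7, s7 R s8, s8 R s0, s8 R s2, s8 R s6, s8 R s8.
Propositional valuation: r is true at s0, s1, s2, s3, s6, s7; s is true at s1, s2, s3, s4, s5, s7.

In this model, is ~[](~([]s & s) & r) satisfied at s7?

Yes

Recall that []ψ holds at a world iff ψ holds at every accessible world, and <>ψ holds iff ψ holds at some accessible world.
At s7: [](~([]s & s) & r) is false, so ~[](~([]s & s) & r) is true.
  At s7: [](~([]s & s) & r) requires ~([]s & s) & r at every successor {s1, s2, s7, s8}.
    ~([]s & s) & r fails at s2, so [](~([]s & s) & r) is false at s7.
      At s2: ~([]s & s) is false, r is true, so ~([]s & s) & r is false.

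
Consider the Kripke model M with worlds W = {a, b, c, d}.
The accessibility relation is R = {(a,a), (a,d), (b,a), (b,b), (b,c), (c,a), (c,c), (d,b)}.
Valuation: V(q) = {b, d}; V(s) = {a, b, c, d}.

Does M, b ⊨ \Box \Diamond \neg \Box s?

No

Recall that \Box ψ holds at a world iff ψ holds at every accessible world, and \Diamond ψ holds iff ψ holds at some accessible world.
At b: \Box \Diamond \neg \Box s requires \Diamond \neg \Box s at every successor {a, b, c}.
  \Diamond \neg \Box s fails at a, so \Box \Diamond \neg \Box s is false at b.
    At a: \Diamond \neg \Box s requires \neg \Box s at some successor in {a, d}.
      At a: \neg \Box s is false.
      At d: \neg \Box s is false.
    So \Diamond \neg \Box s is false at a.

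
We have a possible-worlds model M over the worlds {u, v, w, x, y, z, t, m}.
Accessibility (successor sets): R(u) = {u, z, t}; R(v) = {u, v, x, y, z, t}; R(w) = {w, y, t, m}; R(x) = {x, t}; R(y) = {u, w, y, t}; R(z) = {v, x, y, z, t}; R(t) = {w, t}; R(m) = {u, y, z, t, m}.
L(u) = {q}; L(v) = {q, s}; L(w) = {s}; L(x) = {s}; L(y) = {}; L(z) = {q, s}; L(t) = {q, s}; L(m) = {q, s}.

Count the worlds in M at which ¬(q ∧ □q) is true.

Recall that □ψ holds at a world iff ψ holds at every accessible world, and ◇ψ holds iff ψ holds at some accessible world.
Let φ = ¬(q ∧ □q). Evaluate φ at each world:
  u (successors {u, z, t}): φ is false.
  v (successors {u, v, x, y, z, t}): φ is true.
  w (successors {w, y, t, m}): φ is true.
  x (successors {x, t}): φ is true.
  y (successors {u, w, y, t}): φ is true.
  z (successors {v, x, y, z, t}): φ is true.
  t (successors {w, t}): φ is true.
  m (successors {u, y, z, t, m}): φ is true.
For instance, at z:
  At z: q ∧ □q is false, so ¬(q ∧ □q) is true.
    At z: q is true, □q is false, so q ∧ □q is false.
      At z: □q requires q at every successor {v, x, y, z, t}.
        q fails at x, so □q is false at z.
Satisfying worlds: {v, w, x, y, z, t, m}

7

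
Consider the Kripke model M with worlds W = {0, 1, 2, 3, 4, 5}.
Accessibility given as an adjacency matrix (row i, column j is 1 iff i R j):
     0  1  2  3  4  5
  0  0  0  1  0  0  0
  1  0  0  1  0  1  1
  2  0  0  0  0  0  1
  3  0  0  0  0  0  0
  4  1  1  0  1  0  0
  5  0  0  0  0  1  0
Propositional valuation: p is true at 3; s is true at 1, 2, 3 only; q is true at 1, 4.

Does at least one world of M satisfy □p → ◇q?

Yes

Let φ = □p → ◇q. Evaluate φ at each world:
  0 (successors {2}): φ is true.
  1 (successors {2, 4, 5}): φ is true.
  2 (successors {5}): φ is true.
  3 (successors ∅): φ is false.
  4 (successors {0, 1, 3}): φ is true.
  5 (successors {4}): φ is true.
Detail at 0 (witness):
  At 0: □p is false, ◇q is false, so □p → ◇q is true.
    At 0: □p requires p at every successor {2}.
      p fails at 2, so □p is false at 0.
    At 0: ◇q requires q at some successor in {2}.
      At 2: q is false.
    So ◇q is false at 0.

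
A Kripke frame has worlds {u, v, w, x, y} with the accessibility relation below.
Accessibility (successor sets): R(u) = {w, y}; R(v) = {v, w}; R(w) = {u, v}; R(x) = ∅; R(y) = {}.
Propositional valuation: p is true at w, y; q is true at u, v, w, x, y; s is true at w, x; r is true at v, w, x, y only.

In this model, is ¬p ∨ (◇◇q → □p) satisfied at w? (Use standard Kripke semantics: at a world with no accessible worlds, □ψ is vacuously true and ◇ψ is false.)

No

Recall that □ψ holds at a world iff ψ holds at every accessible world, and ◇ψ holds iff ψ holds at some accessible world.
At w: ¬p is false, ◇◇q → □p is false, so ¬p ∨ (◇◇q → □p) is false.
  At w: ◇◇q is true, □p is false, so ◇◇q → □p is false.
    At w: ◇◇q requires ◇q at some successor in {u, v}.
      ◇q holds at u, so ◇◇q is true at w.
    At w: □p requires p at every successor {u, v}.
      p fails at u, so □p is false at w.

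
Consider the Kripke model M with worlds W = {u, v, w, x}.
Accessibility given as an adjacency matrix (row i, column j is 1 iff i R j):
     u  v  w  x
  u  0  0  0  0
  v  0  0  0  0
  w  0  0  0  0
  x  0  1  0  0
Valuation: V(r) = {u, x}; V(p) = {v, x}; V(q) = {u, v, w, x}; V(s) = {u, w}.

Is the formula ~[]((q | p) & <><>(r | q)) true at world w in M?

No

At w: []((q | p) & <><>(r | q)) is true, so ~[]((q | p) & <><>(r | q)) is false.
  At w: no accessible worlds, so []((q | p) & <><>(r | q)) holds vacuously.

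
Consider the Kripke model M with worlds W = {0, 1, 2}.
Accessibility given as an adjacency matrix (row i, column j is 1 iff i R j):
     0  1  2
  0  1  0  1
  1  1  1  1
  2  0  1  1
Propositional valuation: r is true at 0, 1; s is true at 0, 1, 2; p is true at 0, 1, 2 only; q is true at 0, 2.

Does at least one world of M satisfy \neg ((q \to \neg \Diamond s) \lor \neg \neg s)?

Recall that \Diamond ψ holds at a world iff ψ holds at some accessible world.
Let φ = \neg ((q \to \neg \Diamond s) \lor \neg \neg s). Evaluate φ at each world:
  0 (successors {0, 2}): φ is false.
  1 (successors {0, 1, 2}): φ is false.
  2 (successors {1, 2}): φ is false.
For instance, at 0:
  At 0: (q \to \neg \Diamond s) \lor \neg \neg s is true, so \neg ((q \to \neg \Diamond s) \lor \neg \neg s) is false.
    At 0: q \to \neg \Diamond s is false, \neg \neg s is true, so (q \to \neg \Diamond s) \lor \neg \neg s is true.
      At 0: q is true, \neg \Diamond s is false, so q \to \neg \Diamond s is false.

No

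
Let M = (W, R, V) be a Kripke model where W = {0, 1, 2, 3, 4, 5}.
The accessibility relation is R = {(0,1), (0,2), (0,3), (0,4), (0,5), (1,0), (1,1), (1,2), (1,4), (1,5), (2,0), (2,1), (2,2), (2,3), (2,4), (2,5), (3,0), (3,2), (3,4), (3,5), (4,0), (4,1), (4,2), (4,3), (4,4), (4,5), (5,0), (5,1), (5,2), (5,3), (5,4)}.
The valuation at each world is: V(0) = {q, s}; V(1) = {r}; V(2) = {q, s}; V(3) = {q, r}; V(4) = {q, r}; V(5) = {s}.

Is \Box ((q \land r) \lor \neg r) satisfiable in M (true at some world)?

Let φ = \Box ((q \land r) \lor \neg r). Evaluate φ at each world:
  0 (successors {1, 2, 3, 4, 5}): φ is false.
  1 (successors {0, 1, 2, 4, 5}): φ is false.
  2 (successors {0, 1, 2, 3, 4, 5}): φ is false.
  3 (successors {0, 2, 4, 5}): φ is true.
  4 (successors {0, 1, 2, 3, 4, 5}): φ is false.
  5 (successors {0, 1, 2, 3, 4}): φ is false.
Detail at 3 (witness):
  At 3: \Box ((q \land r) \lor \neg r) requires (q \land r) \lor \neg r at every successor {0, 2, 4, 5}.
    At 0: (q \land r) \lor \neg r is true.
    At 2: (q \land r) \lor \neg r is true.
    At 4: (q \land r) \lor \neg r is true.
    At 5: (q \land r) \lor \neg r is true.
  So \Box ((q \land r) \lor \neg r) is true at 3.

Yes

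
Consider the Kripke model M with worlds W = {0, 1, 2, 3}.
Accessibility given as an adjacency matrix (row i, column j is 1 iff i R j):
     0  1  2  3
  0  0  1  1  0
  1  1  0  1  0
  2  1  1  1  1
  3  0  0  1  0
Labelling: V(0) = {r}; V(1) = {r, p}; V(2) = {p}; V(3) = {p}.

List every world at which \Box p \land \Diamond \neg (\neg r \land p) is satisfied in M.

0

Let φ = \Box p \land \Diamond \neg (\neg r \land p). Evaluate φ at each world:
  0 (successors {1, 2}): φ is true.
  1 (successors {0, 2}): φ is false.
  2 (successors {0, 1, 2, 3}): φ is false.
  3 (successors {2}): φ is false.
For instance, at 2:
  At 2: \Box p is false, \Diamond \neg (\neg r \land p) is true, so \Box p \land \Diamond \neg (\neg r \land p) is false.
    At 2: \Box p requires p at every successor {0, 1, 2, 3}.
      p fails at 0, so \Box p is false at 2.
    At 2: \Diamond \neg (\neg r \land p) requires \neg (\neg r \land p) at some successor in {0, 1, 2, 3}.
      \neg (\neg r \land p) holds at 0, so \Diamond \neg (\neg r \land p) is true at 2.
Satisfying worlds: {0}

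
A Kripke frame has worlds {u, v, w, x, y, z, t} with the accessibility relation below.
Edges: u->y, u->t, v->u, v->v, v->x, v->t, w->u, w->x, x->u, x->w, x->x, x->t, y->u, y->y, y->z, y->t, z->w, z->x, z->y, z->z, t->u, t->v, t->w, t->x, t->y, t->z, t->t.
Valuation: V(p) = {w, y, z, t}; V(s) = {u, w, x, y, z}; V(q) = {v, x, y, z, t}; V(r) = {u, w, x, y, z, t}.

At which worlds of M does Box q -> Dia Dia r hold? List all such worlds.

u, v, w, x, y, z, t

Recall that Box ψ holds at a world iff ψ holds at every accessible world, and Dia ψ holds iff ψ holds at some accessible world.
Let φ = Box q -> Dia Dia r. Evaluate φ at each world:
  u (successors {y, t}): φ is true.
  v (successors {u, v, x, t}): φ is true.
  w (successors {u, x}): φ is true.
  x (successors {u, w, x, t}): φ is true.
  y (successors {u, y, z, t}): φ is true.
  z (successors {w, x, y, z}): φ is true.
  t (successors {u, v, w, x, y, z, t}): φ is true.
For instance, at x:
  At x: Box q is false, Dia Dia r is true, so Box q -> Dia Dia r is true.
    At x: Box q requires q at every successor {u, w, x, t}.
      q fails at u, so Box q is false at x.
    At x: Dia Dia r requires Dia r at some successor in {u, w, x, t}.
      Dia r holds at u, so Dia Dia r is true at x.
Satisfying worlds: {u, v, w, x, y, z, t}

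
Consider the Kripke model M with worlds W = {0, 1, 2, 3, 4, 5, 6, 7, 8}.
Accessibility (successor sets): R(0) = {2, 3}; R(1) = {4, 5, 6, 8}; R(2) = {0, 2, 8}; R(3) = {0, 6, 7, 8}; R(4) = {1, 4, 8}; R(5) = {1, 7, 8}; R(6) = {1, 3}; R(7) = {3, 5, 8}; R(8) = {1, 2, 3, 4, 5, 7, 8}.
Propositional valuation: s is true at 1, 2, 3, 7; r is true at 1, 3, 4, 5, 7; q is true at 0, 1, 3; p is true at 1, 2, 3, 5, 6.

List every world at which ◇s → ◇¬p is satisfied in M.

Recall that ◇ψ holds at a world iff ψ holds at some accessible world.
Let φ = ◇s → ◇¬p. Evaluate φ at each world:
  0 (successors {2, 3}): φ is false.
  1 (successors {4, 5, 6, 8}): φ is true.
  2 (successors {0, 2, 8}): φ is true.
  3 (successors {0, 6, 7, 8}): φ is true.
  4 (successors {1, 4, 8}): φ is true.
  5 (successors {1, 7, 8}): φ is true.
  6 (successors {1, 3}): φ is false.
  7 (successors {3, 5, 8}): φ is true.
  8 (successors {1, 2, 3, 4, 5, 7, 8}): φ is true.
For instance, at 1:
  At 1: ◇s is false, ◇¬p is true, so ◇s → ◇¬p is true.
    At 1: ◇s requires s at some successor in {4, 5, 6, 8}.
      At 4: s is false.
      At 5: s is false.
      At 6: s is false.
      At 8: s is false.
    So ◇s is false at 1.
    At 1: ◇¬p requires ¬p at some successor in {4, 5, 6, 8}.
      ¬p holds at 4, so ◇¬p is true at 1.
Satisfying worlds: {1, 2, 3, 4, 5, 7, 8}

1, 2, 3, 4, 5, 7, 8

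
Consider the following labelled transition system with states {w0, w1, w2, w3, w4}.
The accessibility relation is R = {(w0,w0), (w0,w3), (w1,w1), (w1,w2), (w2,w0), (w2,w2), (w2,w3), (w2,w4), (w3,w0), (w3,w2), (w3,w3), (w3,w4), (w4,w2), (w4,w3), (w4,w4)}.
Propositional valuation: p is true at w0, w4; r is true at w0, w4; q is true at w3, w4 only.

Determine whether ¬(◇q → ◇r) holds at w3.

At w3: ◇q → ◇r is true, so ¬(◇q → ◇r) is false.
  At w3: ◇q is true, ◇r is true, so ◇q → ◇r is true.
    At w3: ◇q requires q at some successor in {w0, w2, w3, w4}.
      q holds at w3, so ◇q is true at w3.
    At w3: ◇r requires r at some successor in {w0, w2, w3, w4}.
      r holds at w0, so ◇r is true at w3.

No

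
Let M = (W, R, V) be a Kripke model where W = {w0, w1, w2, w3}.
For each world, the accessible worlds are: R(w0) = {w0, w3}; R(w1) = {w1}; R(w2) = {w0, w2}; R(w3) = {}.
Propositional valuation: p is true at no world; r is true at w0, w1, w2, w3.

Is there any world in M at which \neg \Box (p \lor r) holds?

No

Let φ = \neg \Box (p \lor r). Evaluate φ at each world:
  w0 (successors {w0, w3}): φ is false.
  w1 (successors {w1}): φ is false.
  w2 (successors {w0, w2}): φ is false.
  w3 (successors ∅): φ is false.
For instance, at w1:
  At w1: \Box (p \lor r) is true, so \neg \Box (p \lor r) is false.
    At w1: \Box (p \lor r) requires p \lor r at every successor {w1}.
      At w1: p \lor r is true.
    So \Box (p \lor r) is true at w1.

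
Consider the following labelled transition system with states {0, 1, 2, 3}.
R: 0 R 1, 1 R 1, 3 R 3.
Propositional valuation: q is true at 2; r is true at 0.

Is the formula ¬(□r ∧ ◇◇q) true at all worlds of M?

Yes

Let φ = ¬(□r ∧ ◇◇q). Evaluate φ at each world:
  0 (successors {1}): φ is true.
  1 (successors {1}): φ is true.
  2 (successors ∅): φ is true.
  3 (successors {3}): φ is true.
For instance, at 1:
  At 1: □r ∧ ◇◇q is false, so ¬(□r ∧ ◇◇q) is true.
    At 1: □r is false, ◇◇q is false, so □r ∧ ◇◇q is false.
      At 1: □r requires r at every successor {1}.
        r fails at 1, so □r is false at 1.
      At 1: ◇◇q requires ◇q at some successor in {1}.
        At 1: ◇q is false.
      So ◇◇q is false at 1.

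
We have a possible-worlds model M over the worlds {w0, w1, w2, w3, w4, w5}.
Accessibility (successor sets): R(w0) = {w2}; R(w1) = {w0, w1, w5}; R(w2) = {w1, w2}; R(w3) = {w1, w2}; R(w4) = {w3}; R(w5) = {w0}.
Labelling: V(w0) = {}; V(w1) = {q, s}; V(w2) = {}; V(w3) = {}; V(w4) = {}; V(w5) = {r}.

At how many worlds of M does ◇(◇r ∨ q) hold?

3

Let φ = ◇(◇r ∨ q). Evaluate φ at each world:
  w0 (successors {w2}): φ is false.
  w1 (successors {w0, w1, w5}): φ is true.
  w2 (successors {w1, w2}): φ is true.
  w3 (successors {w1, w2}): φ is true.
  w4 (successors {w3}): φ is false.
  w5 (successors {w0}): φ is false.
For instance, at w5:
  At w5: ◇(◇r ∨ q) requires ◇r ∨ q at some successor in {w0}.
    At w0: ◇r ∨ q is false.
  So ◇(◇r ∨ q) is false at w5.
Satisfying worlds: {w1, w2, w3}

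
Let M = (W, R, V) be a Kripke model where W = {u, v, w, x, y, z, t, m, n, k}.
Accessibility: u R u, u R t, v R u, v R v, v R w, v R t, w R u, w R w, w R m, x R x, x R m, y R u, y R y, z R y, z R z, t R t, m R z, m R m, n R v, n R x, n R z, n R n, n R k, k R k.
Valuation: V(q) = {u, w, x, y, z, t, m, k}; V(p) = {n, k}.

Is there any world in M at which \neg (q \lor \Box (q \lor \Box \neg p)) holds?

Yes

Let φ = \neg (q \lor \Box (q \lor \Box \neg p)). Evaluate φ at each world:
  u (successors {u, t}): φ is false.
  v (successors {u, v, w, t}): φ is false.
  w (successors {u, w, m}): φ is false.
  x (successors {x, m}): φ is false.
  y (successors {u, y}): φ is false.
  z (successors {y, z}): φ is false.
  t (successors {t}): φ is false.
  m (successors {z, m}): φ is false.
  n (successors {v, x, z, n, k}): φ is true.
  k (successors {k}): φ is false.
Detail at n (witness):
  At n: q \lor \Box (q \lor \Box \neg p) is false, so \neg (q \lor \Box (q \lor \Box \neg p)) is true.
    At n: q is false, \Box (q \lor \Box \neg p) is false, so q \lor \Box (q \lor \Box \neg p) is false.
      At n: \Box (q \lor \Box \neg p) requires q \lor \Box \neg p at every successor {v, x, z, n, k}.
        q \lor \Box \neg p fails at n, so \Box (q \lor \Box \neg p) is false at n.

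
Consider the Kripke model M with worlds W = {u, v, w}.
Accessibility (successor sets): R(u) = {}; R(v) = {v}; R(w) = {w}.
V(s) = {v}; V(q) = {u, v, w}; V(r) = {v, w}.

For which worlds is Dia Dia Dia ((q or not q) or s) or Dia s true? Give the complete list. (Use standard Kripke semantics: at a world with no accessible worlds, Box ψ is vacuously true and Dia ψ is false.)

v, w

Let φ = Dia Dia Dia ((q or not q) or s) or Dia s. Evaluate φ at each world:
  u (successors ∅): φ is false.
  v (successors {v}): φ is true.
  w (successors {w}): φ is true.
For instance, at v:
  At v: Dia Dia Dia ((q or not q) or s) is true, Dia s is true, so Dia Dia Dia ((q or not q) or s) or Dia s is true.
    At v: Dia Dia Dia ((q or not q) or s) requires Dia Dia ((q or not q) or s) at some successor in {v}.
      Dia Dia ((q or not q) or s) holds at v, so Dia Dia Dia ((q or not q) or s) is true at v.
    At v: Dia s requires s at some successor in {v}.
      s holds at v, so Dia s is true at v.
Satisfying worlds: {v, w}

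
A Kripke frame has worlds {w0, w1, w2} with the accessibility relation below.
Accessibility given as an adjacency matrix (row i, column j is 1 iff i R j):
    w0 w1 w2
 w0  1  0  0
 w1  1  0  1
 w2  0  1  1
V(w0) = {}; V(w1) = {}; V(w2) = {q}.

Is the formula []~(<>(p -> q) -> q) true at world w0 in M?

At w0: []~(<>(p -> q) -> q) requires ~(<>(p -> q) -> q) at every successor {w0}.
    At w0: <>(p -> q) -> q is false, so ~(<>(p -> q) -> q) is true.
      At w0: <>(p -> q) is true, q is false, so <>(p -> q) -> q is false.
So []~(<>(p -> q) -> q) is true at w0.

Yes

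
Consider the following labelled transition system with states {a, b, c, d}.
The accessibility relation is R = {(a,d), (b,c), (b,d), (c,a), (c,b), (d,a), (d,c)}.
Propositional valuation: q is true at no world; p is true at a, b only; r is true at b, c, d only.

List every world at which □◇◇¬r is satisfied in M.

Let φ = □◇◇¬r. Evaluate φ at each world:
  a (successors {d}): φ is true.
  b (successors {c, d}): φ is false.
  c (successors {a, b}): φ is true.
  d (successors {a, c}): φ is false.
For instance, at b:
  At b: □◇◇¬r requires ◇◇¬r at every successor {c, d}.
    ◇◇¬r fails at c, so □◇◇¬r is false at b.
      At c: ◇◇¬r requires ◇¬r at some successor in {a, b}.
        At a: ◇¬r is false.
        At b: ◇¬r is false.
      So ◇◇¬r is false at c.
Satisfying worlds: {a, c}

a, c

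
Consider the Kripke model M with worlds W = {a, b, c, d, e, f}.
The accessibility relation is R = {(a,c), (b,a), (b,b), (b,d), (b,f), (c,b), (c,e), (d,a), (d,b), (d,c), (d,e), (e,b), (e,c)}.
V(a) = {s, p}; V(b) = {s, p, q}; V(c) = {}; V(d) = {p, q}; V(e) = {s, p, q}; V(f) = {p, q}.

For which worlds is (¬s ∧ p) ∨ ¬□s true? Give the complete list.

a, b, d, e, f

Let φ = (¬s ∧ p) ∨ ¬□s. Evaluate φ at each world:
  a (successors {c}): φ is true.
  b (successors {a, b, d, f}): φ is true.
  c (successors {b, e}): φ is false.
  d (successors {a, b, c, e}): φ is true.
  e (successors {b, c}): φ is true.
  f (successors ∅): φ is true.
For instance, at e:
  At e: ¬s ∧ p is false, ¬□s is true, so (¬s ∧ p) ∨ ¬□s is true.
    At e: □s is false, so ¬□s is true.
      At e: □s requires s at every successor {b, c}.
        s fails at c, so □s is false at e.
Satisfying worlds: {a, b, d, e, f}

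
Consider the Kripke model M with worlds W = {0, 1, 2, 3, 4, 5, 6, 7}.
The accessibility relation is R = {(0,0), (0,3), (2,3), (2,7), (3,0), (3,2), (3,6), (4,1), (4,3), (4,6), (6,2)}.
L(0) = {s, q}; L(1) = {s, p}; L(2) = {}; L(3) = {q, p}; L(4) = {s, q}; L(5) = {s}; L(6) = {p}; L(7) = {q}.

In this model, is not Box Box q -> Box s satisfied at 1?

At 1: not Box Box q is false, Box s is true, so not Box Box q -> Box s is true.
  At 1: Box Box q is true, so not Box Box q is false.
    At 1: no accessible worlds, so Box Box q holds vacuously.
  At 1: no accessible worlds, so Box s holds vacuously.

Yes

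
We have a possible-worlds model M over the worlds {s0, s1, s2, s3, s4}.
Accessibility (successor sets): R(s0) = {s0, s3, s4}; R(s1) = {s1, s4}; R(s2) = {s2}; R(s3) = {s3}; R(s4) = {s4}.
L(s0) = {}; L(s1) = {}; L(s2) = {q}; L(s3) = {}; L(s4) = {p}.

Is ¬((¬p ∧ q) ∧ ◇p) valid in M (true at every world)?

Yes

Let φ = ¬((¬p ∧ q) ∧ ◇p). Evaluate φ at each world:
  s0 (successors {s0, s3, s4}): φ is true.
  s1 (successors {s1, s4}): φ is true.
  s2 (successors {s2}): φ is true.
  s3 (successors {s3}): φ is true.
  s4 (successors {s4}): φ is true.
For instance, at s1:
  At s1: (¬p ∧ q) ∧ ◇p is false, so ¬((¬p ∧ q) ∧ ◇p) is true.
    At s1: ¬p ∧ q is false, ◇p is true, so (¬p ∧ q) ∧ ◇p is false.
      At s1: ◇p requires p at some successor in {s1, s4}.
        p holds at s4, so ◇p is true at s1.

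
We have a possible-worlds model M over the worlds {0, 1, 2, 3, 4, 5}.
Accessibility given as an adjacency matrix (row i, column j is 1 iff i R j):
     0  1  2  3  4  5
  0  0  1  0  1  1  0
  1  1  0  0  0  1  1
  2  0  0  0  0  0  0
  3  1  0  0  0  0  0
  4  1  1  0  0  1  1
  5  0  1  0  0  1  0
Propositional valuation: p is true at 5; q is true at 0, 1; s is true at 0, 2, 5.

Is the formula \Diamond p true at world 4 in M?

Yes

At 4: \Diamond p requires p at some successor in {0, 1, 4, 5}.
  p holds at 5, so \Diamond p is true at 4.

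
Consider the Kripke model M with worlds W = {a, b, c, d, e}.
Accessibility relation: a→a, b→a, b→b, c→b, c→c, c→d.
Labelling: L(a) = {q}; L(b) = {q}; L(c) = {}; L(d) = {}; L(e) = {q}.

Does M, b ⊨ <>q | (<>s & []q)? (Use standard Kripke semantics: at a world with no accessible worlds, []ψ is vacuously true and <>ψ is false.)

Recall that []ψ holds at a world iff ψ holds at every accessible world, and <>ψ holds iff ψ holds at some accessible world.
At b: <>q is true, <>s & []q is false, so <>q | (<>s & []q) is true.
  At b: <>q requires q at some successor in {a, b}.
    q holds at a, so <>q is true at b.
  At b: <>s is false, []q is true, so <>s & []q is false.
    At b: <>s requires s at some successor in {a, b}.
      At a: s is false.
      At b: s is false.
    So <>s is false at b.
    At b: []q requires q at every successor {a, b}.
      At a: q is true.
      At b: q is true.
    So []q is true at b.

Yes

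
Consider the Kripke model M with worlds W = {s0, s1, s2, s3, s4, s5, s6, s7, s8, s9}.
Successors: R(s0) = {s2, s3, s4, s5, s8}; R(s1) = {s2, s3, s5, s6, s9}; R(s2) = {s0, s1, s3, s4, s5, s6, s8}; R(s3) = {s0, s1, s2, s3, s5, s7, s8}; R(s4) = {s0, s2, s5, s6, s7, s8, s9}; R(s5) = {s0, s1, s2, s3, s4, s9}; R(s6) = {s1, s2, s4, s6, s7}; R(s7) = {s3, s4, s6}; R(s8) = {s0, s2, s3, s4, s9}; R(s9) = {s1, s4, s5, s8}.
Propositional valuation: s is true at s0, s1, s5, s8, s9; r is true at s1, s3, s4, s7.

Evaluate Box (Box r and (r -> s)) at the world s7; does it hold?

Recall that Box ψ holds at a world iff ψ holds at every accessible world, and Dia ψ holds iff ψ holds at some accessible world.
At s7: Box (Box r and (r -> s)) requires Box r and (r -> s) at every successor {s3, s4, s6}.
  Box r and (r -> s) fails at s3, so Box (Box r and (r -> s)) is false at s7.
    At s3: Box r is false, r -> s is false, so Box r and (r -> s) is false.
      At s3: Box r requires r at every successor {s0, s1, s2, s3, s5, s7, s8}.
        r fails at s0, so Box r is false at s3.

No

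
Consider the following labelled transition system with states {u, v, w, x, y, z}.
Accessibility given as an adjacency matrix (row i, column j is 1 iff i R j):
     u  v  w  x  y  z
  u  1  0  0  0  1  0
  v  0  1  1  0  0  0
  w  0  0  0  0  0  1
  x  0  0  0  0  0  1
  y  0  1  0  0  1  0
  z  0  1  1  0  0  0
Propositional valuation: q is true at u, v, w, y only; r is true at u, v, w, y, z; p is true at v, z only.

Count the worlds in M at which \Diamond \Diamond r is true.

Let φ = \Diamond \Diamond r. Evaluate φ at each world:
  u (successors {u, y}): φ is true.
  v (successors {v, w}): φ is true.
  w (successors {z}): φ is true.
  x (successors {z}): φ is true.
  y (successors {v, y}): φ is true.
  z (successors {v, w}): φ is true.
For instance, at x:
  At x: \Diamond \Diamond r requires \Diamond r at some successor in {z}.
    \Diamond r holds at z, so \Diamond \Diamond r is true at x.
      At z: \Diamond r requires r at some successor in {v, w}.
        r holds at v, so \Diamond r is true at z.
Satisfying worlds: {u, v, w, x, y, z}

6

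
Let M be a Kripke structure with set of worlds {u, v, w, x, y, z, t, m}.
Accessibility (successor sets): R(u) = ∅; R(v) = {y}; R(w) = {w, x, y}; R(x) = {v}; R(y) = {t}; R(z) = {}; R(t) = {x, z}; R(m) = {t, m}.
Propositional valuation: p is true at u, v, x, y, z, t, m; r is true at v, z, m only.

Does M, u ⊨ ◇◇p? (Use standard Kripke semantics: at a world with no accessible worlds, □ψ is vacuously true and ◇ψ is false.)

At u: no accessible worlds, so ◇◇p is false.

No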